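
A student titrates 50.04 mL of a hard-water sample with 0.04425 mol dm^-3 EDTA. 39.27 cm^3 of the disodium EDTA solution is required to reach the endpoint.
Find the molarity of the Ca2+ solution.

Ca^2+ + EDTA^4- → [Ca(EDTA)]^2-
n(EDTA) = 0.03927 L × 0.04425 mol/L = 1.738 × 10^-3 mol
n(Ca2+) = 1.738 × 10^-3 mol (1:1 mole ratio)
[Ca2+] = 1.738 × 10^-3 mol / 0.05004 L = 0.03473 mol/L

0.03473 mol/L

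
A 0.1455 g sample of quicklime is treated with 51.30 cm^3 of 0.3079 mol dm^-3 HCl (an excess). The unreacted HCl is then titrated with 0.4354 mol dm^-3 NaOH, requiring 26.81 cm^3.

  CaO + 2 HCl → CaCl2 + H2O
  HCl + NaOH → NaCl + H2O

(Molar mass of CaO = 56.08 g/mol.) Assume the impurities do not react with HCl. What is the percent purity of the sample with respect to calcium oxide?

79.44 %

n(HCl) added = 0.05130 × 0.3079 = 0.01580 mol
n(NaOH) used in back-titration = 0.02681 × 0.4354 = 0.01167 mol
n(HCl) left over = 0.01167 mol (1:1 ratio)
n(HCl) consumed by analyte = 0.01580 − 0.01167 = 4.122 × 10^-3 mol
From the 1:2 ratio, n(CaO) = 1/2 × 4.122 × 10^-3 = 2.061 × 10^-3 mol
mass of CaO = 2.061 × 10^-3 × 56.08 = 0.1156 g
% CaO = 0.1156 / 0.1455 × 100 = 79.44 %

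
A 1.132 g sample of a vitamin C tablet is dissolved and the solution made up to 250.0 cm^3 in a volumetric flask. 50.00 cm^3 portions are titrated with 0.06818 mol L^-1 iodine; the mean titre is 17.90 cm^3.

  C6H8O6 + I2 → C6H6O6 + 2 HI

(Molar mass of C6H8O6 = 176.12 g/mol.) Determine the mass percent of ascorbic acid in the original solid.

n(I2) per titration = 0.01790 × 0.06818 = 1.220 × 10^-3 mol
n(C6H8O6) in each aliquot = 1.220 × 10^-3 mol (1:1 ratio)
n(C6H8O6) in the whole flask = 1.220 × 10^-3 × 250.0/50.00 = 6.102 × 10^-3 mol
mass of C6H8O6 = 6.102 × 10^-3 × 176.12 = 1.075 g
% C6H8O6 = 1.075 / 1.132 × 100 = 94.94 %

94.94 %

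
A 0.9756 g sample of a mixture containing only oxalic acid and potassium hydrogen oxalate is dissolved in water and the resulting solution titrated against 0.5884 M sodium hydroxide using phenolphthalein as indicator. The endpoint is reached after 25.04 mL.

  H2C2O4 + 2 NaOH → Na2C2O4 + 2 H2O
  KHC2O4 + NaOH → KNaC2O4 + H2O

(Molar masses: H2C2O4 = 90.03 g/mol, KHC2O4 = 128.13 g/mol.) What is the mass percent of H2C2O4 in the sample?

n(NaOH) = 0.02504 × 0.5884 = 0.01473 mol
Let x = n(H2C2O4), y = n(KHC2O4).
Titrant: 2x + 1y = 0.01473;  mass: 90.03x + 128.13y = 0.9756
Solving, x = 5.488 × 10^-3 mol, y = 3.758 × 10^-3 mol
mass of H2C2O4 = 5.488 × 10^-3 × 90.03 = 0.4941 g
% H2C2O4 = 0.4941 / 0.9756 × 100 = 50.64 %

50.64 %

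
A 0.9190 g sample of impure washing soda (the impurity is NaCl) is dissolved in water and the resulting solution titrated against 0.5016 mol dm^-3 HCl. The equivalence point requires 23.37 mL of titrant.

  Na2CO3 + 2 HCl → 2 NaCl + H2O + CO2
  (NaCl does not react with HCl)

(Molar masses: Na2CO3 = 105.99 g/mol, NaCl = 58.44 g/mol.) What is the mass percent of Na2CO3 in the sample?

n(HCl) = 0.02337 × 0.5016 = 0.01172 mol
Let x = n(Na2CO3), y = n(NaCl).
Titrant: 2x = 0.01172;  mass: 105.99x + 58.44y = 0.9190
Solving, x = 5.861 × 10^-3 mol, y = 5.095 × 10^-3 mol
mass of Na2CO3 = 5.861 × 10^-3 × 105.99 = 0.6212 g
% Na2CO3 = 0.6212 / 0.9190 × 100 = 67.60 %

67.60 %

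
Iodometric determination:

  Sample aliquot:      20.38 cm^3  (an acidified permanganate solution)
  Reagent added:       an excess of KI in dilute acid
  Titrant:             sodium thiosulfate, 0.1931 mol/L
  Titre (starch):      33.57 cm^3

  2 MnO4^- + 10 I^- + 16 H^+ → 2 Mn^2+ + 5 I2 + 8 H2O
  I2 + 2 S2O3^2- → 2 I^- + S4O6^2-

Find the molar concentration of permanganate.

0.06361 mol/L

n(S2O3^2-) = 0.03357 × 0.1931 = 6.482 × 10^-3 mol
n(I2) = n(S2O3^2-)/2 = 3.241 × 10^-3 mol
From the 2:5 ratio, n(MnO4^-) in the aliquot = 2/5 × 3.241 × 10^-3 = 1.296 × 10^-3 mol
[MnO4^-] = 1.296 × 10^-3 / 0.02038 = 0.06361 mol/L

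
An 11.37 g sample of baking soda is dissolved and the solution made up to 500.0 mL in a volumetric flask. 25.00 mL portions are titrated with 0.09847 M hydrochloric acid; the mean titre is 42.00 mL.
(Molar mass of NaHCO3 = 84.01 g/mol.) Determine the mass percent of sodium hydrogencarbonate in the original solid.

NaHCO3 + HCl → NaCl + H2O + CO2
n(HCl) per titration = 0.04200 × 0.09847 = 4.136 × 10^-3 mol
n(NaHCO3) in each aliquot = 4.136 × 10^-3 mol (1:1 ratio)
n(NaHCO3) in the whole flask = 4.136 × 10^-3 × 500.0/25.00 = 0.08271 mol
mass of NaHCO3 = 0.08271 × 84.01 = 6.949 g
% NaHCO3 = 6.949 / 11.37 × 100 = 61.12 %

61.12 %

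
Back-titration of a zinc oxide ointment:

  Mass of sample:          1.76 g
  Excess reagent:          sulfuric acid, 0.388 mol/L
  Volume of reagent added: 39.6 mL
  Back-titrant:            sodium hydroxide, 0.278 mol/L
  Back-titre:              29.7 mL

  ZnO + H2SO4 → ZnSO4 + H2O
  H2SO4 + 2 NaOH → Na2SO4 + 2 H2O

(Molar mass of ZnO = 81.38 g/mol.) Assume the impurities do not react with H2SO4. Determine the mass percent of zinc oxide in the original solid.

n(H2SO4) added = 0.0396 × 0.388 = 0.0154 mol
n(NaOH) used in back-titration = 0.0297 × 0.278 = 8.26 × 10^-3 mol
From the 1:2 ratio, n(H2SO4) left over = 1/2 × 8.26 × 10^-3 = 4.13 × 10^-3 mol
n(H2SO4) consumed by analyte = 0.0154 − 4.13 × 10^-3 = 0.0112 mol
n(ZnO) = 0.0112 mol (1:1 ratio)
mass of ZnO = 0.0112 × 81.38 = 0.914 g
% ZnO = 0.914 / 1.76 × 100 = 52.0 %

52.0 %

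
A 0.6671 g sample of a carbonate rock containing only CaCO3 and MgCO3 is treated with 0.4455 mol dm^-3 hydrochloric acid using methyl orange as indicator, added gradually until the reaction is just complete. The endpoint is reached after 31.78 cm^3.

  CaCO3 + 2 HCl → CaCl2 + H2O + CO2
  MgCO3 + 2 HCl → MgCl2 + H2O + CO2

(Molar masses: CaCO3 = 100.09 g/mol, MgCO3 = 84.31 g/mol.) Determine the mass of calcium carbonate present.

0.4457 g

n(HCl) = 0.03178 × 0.4455 = 0.01416 mol
Let x = n(CaCO3), y = n(MgCO3).
Titrant: 2x + 2y = 0.01416;  mass: 100.09x + 84.31y = 0.6671
Solving, x = 4.453 × 10^-3 mol, y = 2.626 × 10^-3 mol
mass of CaCO3 = 4.453 × 10^-3 × 100.09 = 0.4457 g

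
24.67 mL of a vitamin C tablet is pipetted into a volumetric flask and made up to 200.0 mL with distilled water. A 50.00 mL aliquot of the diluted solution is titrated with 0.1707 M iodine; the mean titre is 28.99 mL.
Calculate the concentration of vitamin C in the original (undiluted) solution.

C6H8O6 + I2 → C6H6O6 + 2 HI
n(I2) = 0.02899 × 0.1707 = 4.949 × 10^-3 mol
n(C6H8O6) in the aliquot = 4.949 × 10^-3 mol (1:1 ratio)
[C6H8O6]_dilute = 4.949 × 10^-3 / 0.05000 = 0.09897 mol/L
Dilution factor = 200.0 / 24.67 = 8.107
[C6H8O6]_stock = 0.09897 × 8.107 = 0.8024 mol/L

0.8024 M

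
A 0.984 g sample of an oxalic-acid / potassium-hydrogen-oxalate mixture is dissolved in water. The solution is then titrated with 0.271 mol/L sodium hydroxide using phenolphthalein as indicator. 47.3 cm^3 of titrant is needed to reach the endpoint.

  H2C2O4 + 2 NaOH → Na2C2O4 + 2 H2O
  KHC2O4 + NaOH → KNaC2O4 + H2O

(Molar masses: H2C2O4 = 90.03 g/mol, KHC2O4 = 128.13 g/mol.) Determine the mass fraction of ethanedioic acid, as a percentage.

n(NaOH) = 0.0473 × 0.271 = 0.0128 mol
Let x = n(H2C2O4), y = n(KHC2O4).
Titrant: 2x + 1y = 0.0128;  mass: 90.03x + 128.13y = 0.984
Solving, x = 3.96 × 10^-3 mol, y = 4.90 × 10^-3 mol
mass of H2C2O4 = 3.96 × 10^-3 × 90.03 = 0.357 g
% H2C2O4 = 0.357 / 0.984 × 100 = 36.2 %

36.2 %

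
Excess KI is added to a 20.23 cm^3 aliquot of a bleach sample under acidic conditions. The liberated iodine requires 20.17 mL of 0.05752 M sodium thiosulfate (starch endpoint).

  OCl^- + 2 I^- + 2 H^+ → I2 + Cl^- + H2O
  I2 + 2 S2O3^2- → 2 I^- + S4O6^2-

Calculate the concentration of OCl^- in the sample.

0.02867 M

n(S2O3^2-) = 0.02017 × 0.05752 = 1.160 × 10^-3 mol
n(I2) = n(S2O3^2-)/2 = 5.801 × 10^-4 mol
n(OCl^-) in the aliquot = 5.801 × 10^-4 mol (1:1 ratio)
[OCl^-] = 5.801 × 10^-4 / 0.02023 = 0.02867 mol/L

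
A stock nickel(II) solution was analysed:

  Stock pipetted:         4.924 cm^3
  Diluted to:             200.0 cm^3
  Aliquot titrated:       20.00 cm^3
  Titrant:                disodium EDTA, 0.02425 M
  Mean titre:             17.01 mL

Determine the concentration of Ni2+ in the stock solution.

Ni^2+ + EDTA^4- → [Ni(EDTA)]^2-
n(EDTA) = 0.01701 × 0.02425 = 4.125 × 10^-4 mol
n(Ni2+) in the aliquot = 4.125 × 10^-4 mol (1:1 ratio)
[Ni2+]_dilute = 4.125 × 10^-4 / 0.02000 = 0.02062 mol/L
Dilution factor = 200.0 / 4.924 = 40.62
[Ni2+]_stock = 0.02062 × 40.62 = 0.8377 mol/L

0.8377 M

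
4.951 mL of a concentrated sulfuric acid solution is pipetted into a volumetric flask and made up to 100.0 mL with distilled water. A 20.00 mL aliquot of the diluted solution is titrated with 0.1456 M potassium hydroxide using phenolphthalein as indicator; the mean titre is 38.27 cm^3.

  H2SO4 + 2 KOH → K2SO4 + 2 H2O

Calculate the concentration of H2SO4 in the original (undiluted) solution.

2.814 M

n(KOH) = 0.03827 × 0.1456 = 5.572 × 10^-3 mol
From the 1:2 ratio, n(H2SO4) in the aliquot = 1/2 × 5.572 × 10^-3 = 2.786 × 10^-3 mol
[H2SO4]_dilute = 2.786 × 10^-3 / 0.02000 = 0.1393 mol/L
Dilution factor = 100.0 / 4.951 = 20.20
[H2SO4]_stock = 0.1393 × 20.20 = 2.814 mol/L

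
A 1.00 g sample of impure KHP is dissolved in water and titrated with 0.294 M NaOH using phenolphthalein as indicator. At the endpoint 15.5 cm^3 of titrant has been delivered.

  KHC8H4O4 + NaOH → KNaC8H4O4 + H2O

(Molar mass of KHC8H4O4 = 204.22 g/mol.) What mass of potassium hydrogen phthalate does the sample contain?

0.931 g

n(NaOH) = 0.0155 L × 0.294 mol/L = 4.56 × 10^-3 mol
n(KHC8H4O4) = 4.56 × 10^-3 mol (1:1 ratio)
mass of KHC8H4O4 = 4.56 × 10^-3 × 204.22 g/mol = 0.931 g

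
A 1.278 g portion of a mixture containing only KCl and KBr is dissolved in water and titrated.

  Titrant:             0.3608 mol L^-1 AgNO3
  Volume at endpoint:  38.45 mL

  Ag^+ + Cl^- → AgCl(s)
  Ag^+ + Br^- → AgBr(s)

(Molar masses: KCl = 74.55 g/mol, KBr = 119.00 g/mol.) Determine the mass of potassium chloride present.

n(AgNO3) = 0.03845 × 0.3608 = 0.01387 mol
Let x = n(KCl), y = n(KBr).
Titrant: 1x + 1y = 0.01387;  mass: 74.55x + 119.00y = 1.278
Solving, x = 8.388 × 10^-3 mol, y = 5.484 × 10^-3 mol
mass of KCl = 8.388 × 10^-3 × 74.55 = 0.6253 g

0.6253 g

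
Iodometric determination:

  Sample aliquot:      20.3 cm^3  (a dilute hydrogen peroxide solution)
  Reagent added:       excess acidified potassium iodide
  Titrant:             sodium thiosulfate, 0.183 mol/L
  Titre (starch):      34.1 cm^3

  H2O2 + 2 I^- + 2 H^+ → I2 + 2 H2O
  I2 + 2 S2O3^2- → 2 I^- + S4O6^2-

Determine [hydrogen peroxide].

n(S2O3^2-) = 0.0341 × 0.183 = 6.24 × 10^-3 mol
n(I2) = n(S2O3^2-)/2 = 3.12 × 10^-3 mol
n(H2O2) in the aliquot = 3.12 × 10^-3 mol (1:1 ratio)
[H2O2] = 3.12 × 10^-3 / 0.0203 = 0.154 mol/L

0.154 mol/L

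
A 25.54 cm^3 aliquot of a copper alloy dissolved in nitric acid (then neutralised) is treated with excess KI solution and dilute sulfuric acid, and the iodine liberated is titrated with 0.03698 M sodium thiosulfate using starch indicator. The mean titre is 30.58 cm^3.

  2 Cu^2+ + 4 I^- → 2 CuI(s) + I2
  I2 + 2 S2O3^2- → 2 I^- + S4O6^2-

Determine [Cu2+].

n(S2O3^2-) = 0.03058 × 0.03698 = 1.131 × 10^-3 mol
n(I2) = n(S2O3^2-)/2 = 5.654 × 10^-4 mol
From the 2:1 ratio, n(Cu2+) in the aliquot = 2/1 × 5.654 × 10^-4 = 1.131 × 10^-3 mol
[Cu2+] = 1.131 × 10^-3 / 0.02554 = 0.04428 mol/L

0.04428 M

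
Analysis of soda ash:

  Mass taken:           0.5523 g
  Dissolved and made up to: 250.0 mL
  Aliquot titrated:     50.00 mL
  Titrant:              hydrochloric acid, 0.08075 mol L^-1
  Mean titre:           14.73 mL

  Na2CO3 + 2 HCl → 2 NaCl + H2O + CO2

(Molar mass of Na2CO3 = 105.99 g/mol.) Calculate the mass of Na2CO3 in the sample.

0.3152 g

n(HCl) per titration = 0.01473 × 0.08075 = 1.189 × 10^-3 mol
From the 1:2 ratio, n(Na2CO3) in each aliquot = 1/2 × 1.189 × 10^-3 = 5.947 × 10^-4 mol
n(Na2CO3) in the whole flask = 5.947 × 10^-4 × 250.0/50.00 = 2.974 × 10^-3 mol
mass of Na2CO3 = 2.974 × 10^-3 × 105.99 = 0.3152 g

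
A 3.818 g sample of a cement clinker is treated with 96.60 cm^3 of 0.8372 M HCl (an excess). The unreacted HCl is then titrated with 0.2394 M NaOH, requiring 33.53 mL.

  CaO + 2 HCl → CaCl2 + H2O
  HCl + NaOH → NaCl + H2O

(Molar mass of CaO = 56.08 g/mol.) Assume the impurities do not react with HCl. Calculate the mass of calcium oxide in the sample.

n(HCl) added = 0.09660 × 0.8372 = 0.08087 mol
n(NaOH) used in back-titration = 0.03353 × 0.2394 = 8.027 × 10^-3 mol
n(HCl) left over = 8.027 × 10^-3 mol (1:1 ratio)
n(HCl) consumed by analyte = 0.08087 − 8.027 × 10^-3 = 0.07285 mol
From the 1:2 ratio, n(CaO) = 1/2 × 0.07285 = 0.03642 mol
mass of CaO = 0.03642 × 56.08 = 2.043 g

2.043 g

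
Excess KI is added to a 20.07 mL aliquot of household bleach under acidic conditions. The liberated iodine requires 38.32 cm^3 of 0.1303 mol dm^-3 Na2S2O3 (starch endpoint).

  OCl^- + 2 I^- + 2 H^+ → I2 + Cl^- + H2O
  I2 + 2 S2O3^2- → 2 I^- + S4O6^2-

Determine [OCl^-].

0.1244 mol/L

n(S2O3^2-) = 0.03832 × 0.1303 = 4.993 × 10^-3 mol
n(I2) = n(S2O3^2-)/2 = 2.497 × 10^-3 mol
n(OCl^-) in the aliquot = 2.497 × 10^-3 mol (1:1 ratio)
[OCl^-] = 2.497 × 10^-3 / 0.02007 = 0.1244 mol/L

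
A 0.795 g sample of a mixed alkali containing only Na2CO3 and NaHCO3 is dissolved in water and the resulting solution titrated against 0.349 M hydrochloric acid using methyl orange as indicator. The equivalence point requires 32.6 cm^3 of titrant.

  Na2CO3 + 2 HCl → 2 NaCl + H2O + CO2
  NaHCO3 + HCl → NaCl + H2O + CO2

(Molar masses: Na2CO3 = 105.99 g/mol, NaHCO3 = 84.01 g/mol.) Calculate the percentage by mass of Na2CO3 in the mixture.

34.6 %

n(HCl) = 0.0326 × 0.349 = 0.0114 mol
Let x = n(Na2CO3), y = n(NaHCO3).
Titrant: 2x + 1y = 0.0114;  mass: 105.99x + 84.01y = 0.795
Solving, x = 2.59 × 10^-3 mol, y = 6.19 × 10^-3 mol
mass of Na2CO3 = 2.59 × 10^-3 × 105.99 = 0.275 g
% Na2CO3 = 0.275 / 0.795 × 100 = 34.6 %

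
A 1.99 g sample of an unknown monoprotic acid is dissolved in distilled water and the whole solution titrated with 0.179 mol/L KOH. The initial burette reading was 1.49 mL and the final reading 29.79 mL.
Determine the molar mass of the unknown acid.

n(KOH) = 0.0283 L × 0.179 mol/L = 5.07 × 10^-3 mol
n(HA) = 5.07 × 10^-3 mol (1:1 ratio)
M = m / n = 1.99 g / 5.07 × 10^-3 mol = 393 g/mol

393 g/mol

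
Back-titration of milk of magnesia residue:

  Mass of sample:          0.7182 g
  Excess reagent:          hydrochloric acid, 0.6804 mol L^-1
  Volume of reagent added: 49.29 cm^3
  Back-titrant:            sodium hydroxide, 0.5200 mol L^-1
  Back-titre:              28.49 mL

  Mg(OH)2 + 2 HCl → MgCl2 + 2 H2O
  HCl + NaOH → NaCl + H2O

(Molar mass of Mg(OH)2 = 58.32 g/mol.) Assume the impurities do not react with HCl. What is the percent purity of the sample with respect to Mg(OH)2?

76.01 %

n(HCl) added = 0.04929 × 0.6804 = 0.03354 mol
n(NaOH) used in back-titration = 0.02849 × 0.5200 = 0.01481 mol
n(HCl) left over = 0.01481 mol (1:1 ratio)
n(HCl) consumed by analyte = 0.03354 − 0.01481 = 0.01872 mol
From the 1:2 ratio, n(Mg(OH)2) = 1/2 × 0.01872 = 9.361 × 10^-3 mol
mass of Mg(OH)2 = 9.361 × 10^-3 × 58.32 = 0.5459 g
% Mg(OH)2 = 0.5459 / 0.7182 × 100 = 76.01 %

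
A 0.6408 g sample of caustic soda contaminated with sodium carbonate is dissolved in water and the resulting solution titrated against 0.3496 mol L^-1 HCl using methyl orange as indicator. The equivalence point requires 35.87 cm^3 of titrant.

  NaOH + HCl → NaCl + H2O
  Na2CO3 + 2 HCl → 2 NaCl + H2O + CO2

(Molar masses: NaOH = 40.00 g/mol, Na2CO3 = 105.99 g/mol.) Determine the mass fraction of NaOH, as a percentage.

11.42 %

n(HCl) = 0.03587 × 0.3496 = 0.01254 mol
Let x = n(NaOH), y = n(Na2CO3).
Titrant: 1x + 2y = 0.01254;  mass: 40.00x + 105.99y = 0.6408
Solving, x = 1.829 × 10^-3 mol, y = 5.356 × 10^-3 mol
mass of NaOH = 1.829 × 10^-3 × 40.00 = 0.07315 g
% NaOH = 0.07315 / 0.6408 × 100 = 11.42 %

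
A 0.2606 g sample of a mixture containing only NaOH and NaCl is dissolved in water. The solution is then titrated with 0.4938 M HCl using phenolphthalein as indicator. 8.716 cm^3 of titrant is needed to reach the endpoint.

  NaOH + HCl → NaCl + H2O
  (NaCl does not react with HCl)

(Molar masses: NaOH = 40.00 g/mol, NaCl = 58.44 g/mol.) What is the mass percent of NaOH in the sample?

66.06 %

n(HCl) = 0.008716 × 0.4938 = 4.304 × 10^-3 mol
Let x = n(NaOH), y = n(NaCl).
Titrant: 1x = 4.304 × 10^-3;  mass: 40.00x + 58.44y = 0.2606
Solving, x = 4.304 × 10^-3 mol, y = 1.513 × 10^-3 mol
mass of NaOH = 4.304 × 10^-3 × 40.00 = 0.1722 g
% NaOH = 0.1722 / 0.2606 × 100 = 66.06 %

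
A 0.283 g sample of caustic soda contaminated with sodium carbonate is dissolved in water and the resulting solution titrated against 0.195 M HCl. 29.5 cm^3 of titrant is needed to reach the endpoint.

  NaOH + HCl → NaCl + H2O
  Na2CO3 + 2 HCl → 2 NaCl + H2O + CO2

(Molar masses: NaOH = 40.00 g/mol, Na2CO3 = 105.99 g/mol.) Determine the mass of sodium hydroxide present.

n(HCl) = 0.0295 × 0.195 = 5.75 × 10^-3 mol
Let x = n(NaOH), y = n(Na2CO3).
Titrant: 1x + 2y = 5.75 × 10^-3;  mass: 40.00x + 105.99y = 0.283
Solving, x = 1.68 × 10^-3 mol, y = 2.04 × 10^-3 mol
mass of NaOH = 1.68 × 10^-3 × 40.00 = 0.0673 g

0.0673 g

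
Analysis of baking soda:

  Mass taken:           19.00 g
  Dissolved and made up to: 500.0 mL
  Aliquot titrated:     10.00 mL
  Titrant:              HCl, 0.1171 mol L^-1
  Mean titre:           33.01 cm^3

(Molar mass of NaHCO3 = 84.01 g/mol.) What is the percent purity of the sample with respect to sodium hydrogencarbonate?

NaHCO3 + HCl → NaCl + H2O + CO2
n(HCl) per titration = 0.03301 × 0.1171 = 3.865 × 10^-3 mol
n(NaHCO3) in each aliquot = 3.865 × 10^-3 mol (1:1 ratio)
n(NaHCO3) in the whole flask = 3.865 × 10^-3 × 500.0/10.00 = 0.1933 mol
mass of NaHCO3 = 0.1933 × 84.01 = 16.24 g
% NaHCO3 = 16.24 / 19.00 × 100 = 85.46 %

85.46 %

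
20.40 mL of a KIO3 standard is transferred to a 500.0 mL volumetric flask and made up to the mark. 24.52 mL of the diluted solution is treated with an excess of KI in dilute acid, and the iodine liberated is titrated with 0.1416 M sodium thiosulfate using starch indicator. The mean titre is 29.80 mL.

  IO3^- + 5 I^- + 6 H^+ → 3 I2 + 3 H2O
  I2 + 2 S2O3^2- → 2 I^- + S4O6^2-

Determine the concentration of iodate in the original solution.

n(S2O3^2-) = 0.02980 × 0.1416 = 4.220 × 10^-3 mol
n(I2) = n(S2O3^2-)/2 = 2.110 × 10^-3 mol
From the 1:3 ratio, n(IO3^-) in the aliquot = 1/3 × 2.110 × 10^-3 = 7.033 × 10^-4 mol
[IO3^-]_dilute = 7.033 × 10^-4 / 0.02452 = 0.02868 mol/L
[IO3^-]_original = 0.02868 × 500.0/20.40 = 0.7030 mol/L

0.7030 M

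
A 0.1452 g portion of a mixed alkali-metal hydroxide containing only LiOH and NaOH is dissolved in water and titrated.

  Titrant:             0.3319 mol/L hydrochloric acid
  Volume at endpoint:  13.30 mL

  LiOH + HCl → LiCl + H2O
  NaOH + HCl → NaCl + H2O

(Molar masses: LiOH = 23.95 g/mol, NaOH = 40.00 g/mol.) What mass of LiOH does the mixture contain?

0.04681 g

n(HCl) = 0.01330 × 0.3319 = 4.414 × 10^-3 mol
Let x = n(LiOH), y = n(NaOH).
Titrant: 1x + 1y = 4.414 × 10^-3;  mass: 23.95x + 40.00y = 0.1452
Solving, x = 1.955 × 10^-3 mol, y = 2.460 × 10^-3 mol
mass of LiOH = 1.955 × 10^-3 × 23.95 = 0.04681 g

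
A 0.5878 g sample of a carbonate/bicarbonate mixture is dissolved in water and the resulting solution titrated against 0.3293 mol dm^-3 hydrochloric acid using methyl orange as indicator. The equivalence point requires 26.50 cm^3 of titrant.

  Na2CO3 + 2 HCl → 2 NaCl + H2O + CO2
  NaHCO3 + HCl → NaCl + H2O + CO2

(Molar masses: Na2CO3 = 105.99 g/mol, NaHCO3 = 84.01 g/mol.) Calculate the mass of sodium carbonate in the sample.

n(HCl) = 0.02650 × 0.3293 = 8.726 × 10^-3 mol
Let x = n(Na2CO3), y = n(NaHCO3).
Titrant: 2x + 1y = 8.726 × 10^-3;  mass: 105.99x + 84.01y = 0.5878
Solving, x = 2.343 × 10^-3 mol, y = 4.041 × 10^-3 mol
mass of Na2CO3 = 2.343 × 10^-3 × 105.99 = 0.2483 g

0.2483 g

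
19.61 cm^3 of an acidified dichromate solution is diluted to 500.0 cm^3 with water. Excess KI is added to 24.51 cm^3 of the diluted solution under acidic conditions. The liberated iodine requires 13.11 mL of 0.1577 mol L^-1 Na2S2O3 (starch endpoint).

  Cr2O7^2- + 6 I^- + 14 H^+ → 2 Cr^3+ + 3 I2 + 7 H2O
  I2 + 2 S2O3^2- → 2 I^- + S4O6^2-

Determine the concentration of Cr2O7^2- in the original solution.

n(S2O3^2-) = 0.01311 × 0.1577 = 2.067 × 10^-3 mol
n(I2) = n(S2O3^2-)/2 = 1.034 × 10^-3 mol
From the 1:3 ratio, n(Cr2O7^2-) in the aliquot = 1/3 × 1.034 × 10^-3 = 3.446 × 10^-4 mol
[Cr2O7^2-]_dilute = 3.446 × 10^-4 / 0.02451 = 0.01406 mol/L
[Cr2O7^2-]_original = 0.01406 × 500.0/19.61 = 0.3585 mol/L

0.3585 mol/L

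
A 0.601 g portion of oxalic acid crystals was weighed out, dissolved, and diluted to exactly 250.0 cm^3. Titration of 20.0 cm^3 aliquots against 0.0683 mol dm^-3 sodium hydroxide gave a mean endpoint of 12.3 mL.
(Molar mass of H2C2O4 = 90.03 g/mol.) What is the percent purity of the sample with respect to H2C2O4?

78.7 %

H2C2O4 + 2 NaOH → Na2C2O4 + 2 H2O
n(NaOH) per titration = 0.0123 × 0.0683 = 8.40 × 10^-4 mol
From the 1:2 ratio, n(H2C2O4) in each aliquot = 1/2 × 8.40 × 10^-4 = 4.20 × 10^-4 mol
n(H2C2O4) in the whole flask = 4.20 × 10^-4 × 250.0/20.0 = 5.25 × 10^-3 mol
mass of H2C2O4 = 5.25 × 10^-3 × 90.03 = 0.473 g
% H2C2O4 = 0.473 / 0.601 × 100 = 78.7 %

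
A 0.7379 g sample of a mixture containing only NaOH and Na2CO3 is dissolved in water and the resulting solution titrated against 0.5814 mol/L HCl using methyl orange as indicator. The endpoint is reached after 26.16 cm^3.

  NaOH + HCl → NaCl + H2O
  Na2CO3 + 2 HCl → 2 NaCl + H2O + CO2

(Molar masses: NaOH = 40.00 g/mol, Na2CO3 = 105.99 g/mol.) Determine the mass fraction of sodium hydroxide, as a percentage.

28.42 %

n(HCl) = 0.02616 × 0.5814 = 0.01521 mol
Let x = n(NaOH), y = n(Na2CO3).
Titrant: 1x + 2y = 0.01521;  mass: 40.00x + 105.99y = 0.7379
Solving, x = 5.242 × 10^-3 mol, y = 4.984 × 10^-3 mol
mass of NaOH = 5.242 × 10^-3 × 40.00 = 0.2097 g
% NaOH = 0.2097 / 0.7379 × 100 = 28.42 %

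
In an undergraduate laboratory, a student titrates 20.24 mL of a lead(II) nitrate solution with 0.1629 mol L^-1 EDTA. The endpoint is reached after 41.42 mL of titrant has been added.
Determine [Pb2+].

Pb^2+ + EDTA^4- → [Pb(EDTA)]^2-
n(EDTA) = 0.04142 L × 0.1629 mol/L = 6.747 × 10^-3 mol
n(Pb2+) = 6.747 × 10^-3 mol (1:1 mole ratio)
[Pb2+] = 6.747 × 10^-3 mol / 0.02024 L = 0.3334 mol/L

0.3334 mol/L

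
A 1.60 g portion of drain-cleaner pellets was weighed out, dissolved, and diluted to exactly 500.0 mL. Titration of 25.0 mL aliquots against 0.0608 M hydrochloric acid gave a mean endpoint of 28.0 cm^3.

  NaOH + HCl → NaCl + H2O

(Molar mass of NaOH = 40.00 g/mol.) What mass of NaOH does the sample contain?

1.36 g

n(HCl) per titration = 0.0280 × 0.0608 = 1.70 × 10^-3 mol
n(NaOH) in each aliquot = 1.70 × 10^-3 mol (1:1 ratio)
n(NaOH) in the whole flask = 1.70 × 10^-3 × 500.0/25.0 = 0.0340 mol
mass of NaOH = 0.0340 × 40.00 = 1.36 g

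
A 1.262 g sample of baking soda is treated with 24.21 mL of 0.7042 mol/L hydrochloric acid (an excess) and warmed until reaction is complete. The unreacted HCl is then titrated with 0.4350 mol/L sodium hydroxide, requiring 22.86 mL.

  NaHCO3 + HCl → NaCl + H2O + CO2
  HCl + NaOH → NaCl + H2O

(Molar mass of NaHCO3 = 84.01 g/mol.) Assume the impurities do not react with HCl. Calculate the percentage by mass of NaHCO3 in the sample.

47.29 %

n(HCl) added = 0.02421 × 0.7042 = 0.01705 mol
n(NaOH) used in back-titration = 0.02286 × 0.4350 = 9.944 × 10^-3 mol
n(HCl) left over = 9.944 × 10^-3 mol (1:1 ratio)
n(HCl) consumed by analyte = 0.01705 − 9.944 × 10^-3 = 7.105 × 10^-3 mol
n(NaHCO3) = 7.105 × 10^-3 mol (1:1 ratio)
mass of NaHCO3 = 7.105 × 10^-3 × 84.01 = 0.5969 g
% NaHCO3 = 0.5969 / 1.262 × 100 = 47.29 %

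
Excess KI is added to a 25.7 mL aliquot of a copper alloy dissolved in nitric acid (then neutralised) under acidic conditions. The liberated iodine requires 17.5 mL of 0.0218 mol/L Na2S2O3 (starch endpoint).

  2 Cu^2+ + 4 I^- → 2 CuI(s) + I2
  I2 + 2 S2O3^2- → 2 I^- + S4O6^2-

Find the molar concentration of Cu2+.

0.0148 mol/L

n(S2O3^2-) = 0.0175 × 0.0218 = 3.81 × 10^-4 mol
n(I2) = n(S2O3^2-)/2 = 1.91 × 10^-4 mol
From the 2:1 ratio, n(Cu2+) in the aliquot = 2/1 × 1.91 × 10^-4 = 3.81 × 10^-4 mol
[Cu2+] = 3.81 × 10^-4 / 0.0257 = 0.0148 mol/L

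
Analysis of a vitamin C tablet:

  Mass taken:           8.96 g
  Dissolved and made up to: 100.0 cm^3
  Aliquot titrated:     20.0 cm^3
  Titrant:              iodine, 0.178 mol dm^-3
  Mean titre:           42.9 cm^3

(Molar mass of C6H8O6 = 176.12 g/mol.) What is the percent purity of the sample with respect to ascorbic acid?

C6H8O6 + I2 → C6H6O6 + 2 HI
n(I2) per titration = 0.0429 × 0.178 = 7.64 × 10^-3 mol
n(C6H8O6) in each aliquot = 7.64 × 10^-3 mol (1:1 ratio)
n(C6H8O6) in the whole flask = 7.64 × 10^-3 × 100.0/20.0 = 0.0382 mol
mass of C6H8O6 = 0.0382 × 176.12 = 6.72 g
% C6H8O6 = 6.72 / 8.96 × 100 = 75.0 %

75.0 %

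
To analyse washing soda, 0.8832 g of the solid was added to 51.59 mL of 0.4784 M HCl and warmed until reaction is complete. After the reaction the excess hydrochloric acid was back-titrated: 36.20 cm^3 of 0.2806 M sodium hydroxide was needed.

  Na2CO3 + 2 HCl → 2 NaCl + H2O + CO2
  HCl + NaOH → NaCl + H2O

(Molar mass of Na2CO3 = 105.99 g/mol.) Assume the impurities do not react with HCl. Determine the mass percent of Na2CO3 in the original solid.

n(HCl) added = 0.05159 × 0.4784 = 0.02468 mol
n(NaOH) used in back-titration = 0.03620 × 0.2806 = 0.01016 mol
n(HCl) left over = 0.01016 mol (1:1 ratio)
n(HCl) consumed by analyte = 0.02468 − 0.01016 = 0.01452 mol
From the 1:2 ratio, n(Na2CO3) = 1/2 × 0.01452 = 7.261 × 10^-3 mol
mass of Na2CO3 = 7.261 × 10^-3 × 105.99 = 0.7696 g
% Na2CO3 = 0.7696 / 0.8832 × 100 = 87.14 %

87.14 %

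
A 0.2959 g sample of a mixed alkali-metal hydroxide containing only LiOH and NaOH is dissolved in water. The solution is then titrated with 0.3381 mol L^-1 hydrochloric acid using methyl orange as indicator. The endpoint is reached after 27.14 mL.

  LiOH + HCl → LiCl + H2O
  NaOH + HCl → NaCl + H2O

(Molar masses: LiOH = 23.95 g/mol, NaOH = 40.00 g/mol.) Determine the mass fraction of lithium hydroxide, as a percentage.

35.88 %

n(HCl) = 0.02714 × 0.3381 = 9.176 × 10^-3 mol
Let x = n(LiOH), y = n(NaOH).
Titrant: 1x + 1y = 9.176 × 10^-3;  mass: 23.95x + 40.00y = 0.2959
Solving, x = 4.432 × 10^-3 mol, y = 4.744 × 10^-3 mol
mass of LiOH = 4.432 × 10^-3 × 23.95 = 0.1062 g
% LiOH = 0.1062 / 0.2959 × 100 = 35.88 %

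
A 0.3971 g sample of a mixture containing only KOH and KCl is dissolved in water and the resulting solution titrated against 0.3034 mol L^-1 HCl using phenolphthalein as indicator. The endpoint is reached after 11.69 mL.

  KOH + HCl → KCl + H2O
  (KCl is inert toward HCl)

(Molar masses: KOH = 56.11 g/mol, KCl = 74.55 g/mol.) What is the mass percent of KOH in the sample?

n(HCl) = 0.01169 × 0.3034 = 3.547 × 10^-3 mol
Let x = n(KOH), y = n(KCl).
Titrant: 1x = 3.547 × 10^-3;  mass: 56.11x + 74.55y = 0.3971
Solving, x = 3.547 × 10^-3 mol, y = 2.657 × 10^-3 mol
mass of KOH = 3.547 × 10^-3 × 56.11 = 0.1990 g
% KOH = 0.1990 / 0.3971 × 100 = 50.12 %

50.12 %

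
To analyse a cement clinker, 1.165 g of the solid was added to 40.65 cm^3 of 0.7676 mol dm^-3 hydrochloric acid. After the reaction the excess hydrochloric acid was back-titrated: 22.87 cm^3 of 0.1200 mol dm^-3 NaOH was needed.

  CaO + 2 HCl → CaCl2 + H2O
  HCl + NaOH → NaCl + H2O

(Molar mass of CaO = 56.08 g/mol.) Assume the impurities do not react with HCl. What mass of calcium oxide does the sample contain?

0.7980 g

n(HCl) added = 0.04065 × 0.7676 = 0.03120 mol
n(NaOH) used in back-titration = 0.02287 × 0.1200 = 2.744 × 10^-3 mol
n(HCl) left over = 2.744 × 10^-3 mol (1:1 ratio)
n(HCl) consumed by analyte = 0.03120 − 2.744 × 10^-3 = 0.02846 mol
From the 1:2 ratio, n(CaO) = 1/2 × 0.02846 = 0.01423 mol
mass of CaO = 0.01423 × 56.08 = 0.7980 g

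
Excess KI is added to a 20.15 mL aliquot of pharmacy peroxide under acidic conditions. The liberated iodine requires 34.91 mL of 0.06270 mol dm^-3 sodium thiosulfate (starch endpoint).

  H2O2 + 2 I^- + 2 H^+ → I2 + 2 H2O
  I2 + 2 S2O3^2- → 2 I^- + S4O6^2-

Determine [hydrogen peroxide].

n(S2O3^2-) = 0.03491 × 0.06270 = 2.189 × 10^-3 mol
n(I2) = n(S2O3^2-)/2 = 1.094 × 10^-3 mol
n(H2O2) in the aliquot = 1.094 × 10^-3 mol (1:1 ratio)
[H2O2] = 1.094 × 10^-3 / 0.02015 = 0.05431 mol/L

0.05431 mol/L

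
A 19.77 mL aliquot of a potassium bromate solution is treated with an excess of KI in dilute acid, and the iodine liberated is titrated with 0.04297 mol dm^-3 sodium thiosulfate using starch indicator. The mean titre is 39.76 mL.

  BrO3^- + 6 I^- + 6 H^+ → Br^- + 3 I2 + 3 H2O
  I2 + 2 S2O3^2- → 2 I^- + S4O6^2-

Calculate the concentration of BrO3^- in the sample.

n(S2O3^2-) = 0.03976 × 0.04297 = 1.708 × 10^-3 mol
n(I2) = n(S2O3^2-)/2 = 8.542 × 10^-4 mol
From the 1:3 ratio, n(BrO3^-) in the aliquot = 1/3 × 8.542 × 10^-4 = 2.847 × 10^-4 mol
[BrO3^-] = 2.847 × 10^-4 / 0.01977 = 0.01440 mol/L

0.01440 mol/L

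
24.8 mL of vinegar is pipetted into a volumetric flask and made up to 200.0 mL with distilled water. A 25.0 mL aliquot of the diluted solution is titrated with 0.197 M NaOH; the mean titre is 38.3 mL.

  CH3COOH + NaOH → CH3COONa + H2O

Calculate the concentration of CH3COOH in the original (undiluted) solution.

n(NaOH) = 0.0383 × 0.197 = 7.55 × 10^-3 mol
n(CH3COOH) in the aliquot = 7.55 × 10^-3 mol (1:1 ratio)
[CH3COOH]_dilute = 7.55 × 10^-3 / 0.0250 = 0.302 mol/L
Dilution factor = 200.0 / 24.8 = 8.065
[CH3COOH]_stock = 0.302 × 8.065 = 2.43 mol/L

2.43 M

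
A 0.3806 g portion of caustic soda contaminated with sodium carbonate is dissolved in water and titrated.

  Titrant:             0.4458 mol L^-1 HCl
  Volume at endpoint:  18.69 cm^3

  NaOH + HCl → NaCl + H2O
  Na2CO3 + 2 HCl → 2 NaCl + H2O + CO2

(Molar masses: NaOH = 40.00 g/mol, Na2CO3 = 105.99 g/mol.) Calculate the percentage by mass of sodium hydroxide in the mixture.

n(HCl) = 0.01869 × 0.4458 = 8.332 × 10^-3 mol
Let x = n(NaOH), y = n(Na2CO3).
Titrant: 1x + 2y = 8.332 × 10^-3;  mass: 40.00x + 105.99y = 0.3806
Solving, x = 4.691 × 10^-3 mol, y = 1.821 × 10^-3 mol
mass of NaOH = 4.691 × 10^-3 × 40.00 = 0.1876 g
% NaOH = 0.1876 / 0.3806 × 100 = 49.30 %

49.30 %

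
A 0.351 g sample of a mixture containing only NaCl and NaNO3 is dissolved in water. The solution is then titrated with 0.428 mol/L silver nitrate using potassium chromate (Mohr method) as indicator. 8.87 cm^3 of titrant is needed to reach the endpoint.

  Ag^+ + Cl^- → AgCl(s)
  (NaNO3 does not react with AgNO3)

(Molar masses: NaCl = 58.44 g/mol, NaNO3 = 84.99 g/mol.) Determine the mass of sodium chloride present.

n(AgNO3) = 0.00887 × 0.428 = 3.80 × 10^-3 mol
Let x = n(NaCl), y = n(NaNO3).
Titrant: 1x = 3.80 × 10^-3;  mass: 58.44x + 84.99y = 0.351
Solving, x = 3.80 × 10^-3 mol, y = 1.52 × 10^-3 mol
mass of NaCl = 3.80 × 10^-3 × 58.44 = 0.222 g

0.222 g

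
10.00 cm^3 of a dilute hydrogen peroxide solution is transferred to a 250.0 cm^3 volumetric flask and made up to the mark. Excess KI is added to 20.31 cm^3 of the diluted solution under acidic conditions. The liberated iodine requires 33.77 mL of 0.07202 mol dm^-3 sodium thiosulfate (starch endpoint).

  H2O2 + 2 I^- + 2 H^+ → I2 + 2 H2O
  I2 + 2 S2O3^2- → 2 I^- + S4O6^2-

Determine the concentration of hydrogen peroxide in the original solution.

n(S2O3^2-) = 0.03377 × 0.07202 = 2.432 × 10^-3 mol
n(I2) = n(S2O3^2-)/2 = 1.216 × 10^-3 mol
n(H2O2) in the aliquot = 1.216 × 10^-3 mol (1:1 ratio)
[H2O2]_dilute = 1.216 × 10^-3 / 0.02031 = 0.05987 mol/L
[H2O2]_original = 0.05987 × 250.0/10.00 = 1.497 mol/L

1.497 mol/L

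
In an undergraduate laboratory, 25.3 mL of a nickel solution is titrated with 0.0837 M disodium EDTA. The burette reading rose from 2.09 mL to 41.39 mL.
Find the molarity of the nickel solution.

Ni^2+ + EDTA^4- → [Ni(EDTA)]^2-
n(EDTA) = 0.0393 L × 0.0837 mol/L = 3.29 × 10^-3 mol
n(Ni2+) = 3.29 × 10^-3 mol (1:1 mole ratio)
[Ni2+] = 3.29 × 10^-3 mol / 0.0253 L = 0.130 mol/L

0.130 M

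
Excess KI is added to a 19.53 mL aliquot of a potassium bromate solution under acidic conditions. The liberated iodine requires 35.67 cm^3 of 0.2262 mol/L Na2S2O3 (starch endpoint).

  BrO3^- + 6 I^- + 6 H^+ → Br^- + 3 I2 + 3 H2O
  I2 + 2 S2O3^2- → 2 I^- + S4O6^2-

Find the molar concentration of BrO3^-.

n(S2O3^2-) = 0.03567 × 0.2262 = 8.069 × 10^-3 mol
n(I2) = n(S2O3^2-)/2 = 4.034 × 10^-3 mol
From the 1:3 ratio, n(BrO3^-) in the aliquot = 1/3 × 4.034 × 10^-3 = 1.345 × 10^-3 mol
[BrO3^-] = 1.345 × 10^-3 / 0.01953 = 0.06886 mol/L

0.06886 mol/L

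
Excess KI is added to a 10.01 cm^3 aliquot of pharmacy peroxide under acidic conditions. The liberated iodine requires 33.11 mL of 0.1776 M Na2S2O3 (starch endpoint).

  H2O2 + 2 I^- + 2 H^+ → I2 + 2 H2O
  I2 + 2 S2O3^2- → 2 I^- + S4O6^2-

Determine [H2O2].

0.2937 M

n(S2O3^2-) = 0.03311 × 0.1776 = 5.880 × 10^-3 mol
n(I2) = n(S2O3^2-)/2 = 2.940 × 10^-3 mol
n(H2O2) in the aliquot = 2.940 × 10^-3 mol (1:1 ratio)
[H2O2] = 2.940 × 10^-3 / 0.01001 = 0.2937 mol/L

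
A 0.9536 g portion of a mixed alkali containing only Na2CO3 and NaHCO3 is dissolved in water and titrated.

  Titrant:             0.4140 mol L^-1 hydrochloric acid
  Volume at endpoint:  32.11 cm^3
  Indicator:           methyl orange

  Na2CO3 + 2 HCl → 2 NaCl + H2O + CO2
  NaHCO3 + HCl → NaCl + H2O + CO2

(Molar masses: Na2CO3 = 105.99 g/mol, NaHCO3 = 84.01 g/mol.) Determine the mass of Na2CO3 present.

0.2788 g

n(HCl) = 0.03211 × 0.4140 = 0.01329 mol
Let x = n(Na2CO3), y = n(NaHCO3).
Titrant: 2x + 1y = 0.01329;  mass: 105.99x + 84.01y = 0.9536
Solving, x = 2.631 × 10^-3 mol, y = 8.032 × 10^-3 mol
mass of Na2CO3 = 2.631 × 10^-3 × 105.99 = 0.2788 g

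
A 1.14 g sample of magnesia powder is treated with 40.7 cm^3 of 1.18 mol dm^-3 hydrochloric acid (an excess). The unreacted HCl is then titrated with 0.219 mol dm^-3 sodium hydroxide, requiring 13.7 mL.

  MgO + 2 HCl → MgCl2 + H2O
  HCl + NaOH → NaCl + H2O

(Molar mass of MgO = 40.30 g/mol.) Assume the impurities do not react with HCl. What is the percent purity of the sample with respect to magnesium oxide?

79.6 %

n(HCl) added = 0.0407 × 1.18 = 0.0480 mol
n(NaOH) used in back-titration = 0.0137 × 0.219 = 3.00 × 10^-3 mol
n(HCl) left over = 3.00 × 10^-3 mol (1:1 ratio)
n(HCl) consumed by analyte = 0.0480 − 3.00 × 10^-3 = 0.0450 mol
From the 1:2 ratio, n(MgO) = 1/2 × 0.0450 = 0.0225 mol
mass of MgO = 0.0225 × 40.30 = 0.907 g
% MgO = 0.907 / 1.14 × 100 = 79.6 %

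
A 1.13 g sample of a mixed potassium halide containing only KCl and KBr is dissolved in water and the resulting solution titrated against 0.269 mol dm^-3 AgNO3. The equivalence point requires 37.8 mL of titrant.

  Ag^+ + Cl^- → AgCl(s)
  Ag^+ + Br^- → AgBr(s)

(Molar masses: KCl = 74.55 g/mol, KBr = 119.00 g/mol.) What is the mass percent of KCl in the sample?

n(AgNO3) = 0.0378 × 0.269 = 0.0102 mol
Let x = n(KCl), y = n(KBr).
Titrant: 1x + 1y = 0.0102;  mass: 74.55x + 119.00y = 1.13
Solving, x = 1.80 × 10^-3 mol, y = 8.37 × 10^-3 mol
mass of KCl = 1.80 × 10^-3 × 74.55 = 0.134 g
% KCl = 0.134 / 1.13 × 100 = 11.9 %

11.9 %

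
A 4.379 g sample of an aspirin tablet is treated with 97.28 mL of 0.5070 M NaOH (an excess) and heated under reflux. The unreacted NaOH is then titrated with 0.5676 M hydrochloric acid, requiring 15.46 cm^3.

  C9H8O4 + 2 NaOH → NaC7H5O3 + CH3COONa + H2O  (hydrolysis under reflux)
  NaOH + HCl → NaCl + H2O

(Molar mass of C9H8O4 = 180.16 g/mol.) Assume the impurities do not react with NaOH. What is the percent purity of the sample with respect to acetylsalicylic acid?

n(NaOH) added = 0.09728 × 0.5070 = 0.04932 mol
n(HCl) used in back-titration = 0.01546 × 0.5676 = 8.775 × 10^-3 mol
n(NaOH) left over = 8.775 × 10^-3 mol (1:1 ratio)
n(NaOH) consumed by analyte = 0.04932 − 8.775 × 10^-3 = 0.04055 mol
From the 1:2 ratio, n(C9H8O4) = 1/2 × 0.04055 = 0.02027 mol
mass of C9H8O4 = 0.02027 × 180.16 = 3.652 g
% C9H8O4 = 3.652 / 4.379 × 100 = 83.41 %

83.41 %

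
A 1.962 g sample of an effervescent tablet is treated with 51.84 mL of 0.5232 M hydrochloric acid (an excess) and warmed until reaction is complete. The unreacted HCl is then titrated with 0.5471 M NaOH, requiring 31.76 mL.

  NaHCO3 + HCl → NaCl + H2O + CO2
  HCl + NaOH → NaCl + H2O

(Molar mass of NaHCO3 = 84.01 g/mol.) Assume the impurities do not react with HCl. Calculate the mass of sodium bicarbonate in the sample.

n(HCl) added = 0.05184 × 0.5232 = 0.02712 mol
n(NaOH) used in back-titration = 0.03176 × 0.5471 = 0.01738 mol
n(HCl) left over = 0.01738 mol (1:1 ratio)
n(HCl) consumed by analyte = 0.02712 − 0.01738 = 9.747 × 10^-3 mol
n(NaHCO3) = 9.747 × 10^-3 mol (1:1 ratio)
mass of NaHCO3 = 9.747 × 10^-3 × 84.01 = 0.8188 g

0.8188 g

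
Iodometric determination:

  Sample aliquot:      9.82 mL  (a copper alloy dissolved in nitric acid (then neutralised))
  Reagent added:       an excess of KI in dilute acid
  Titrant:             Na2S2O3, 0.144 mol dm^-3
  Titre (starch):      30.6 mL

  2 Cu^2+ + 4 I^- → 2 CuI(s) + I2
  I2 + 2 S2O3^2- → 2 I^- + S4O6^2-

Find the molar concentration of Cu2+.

n(S2O3^2-) = 0.0306 × 0.144 = 4.41 × 10^-3 mol
n(I2) = n(S2O3^2-)/2 = 2.20 × 10^-3 mol
From the 2:1 ratio, n(Cu2+) in the aliquot = 2/1 × 2.20 × 10^-3 = 4.41 × 10^-3 mol
[Cu2+] = 4.41 × 10^-3 / 0.00982 = 0.449 mol/L

0.449 mol/L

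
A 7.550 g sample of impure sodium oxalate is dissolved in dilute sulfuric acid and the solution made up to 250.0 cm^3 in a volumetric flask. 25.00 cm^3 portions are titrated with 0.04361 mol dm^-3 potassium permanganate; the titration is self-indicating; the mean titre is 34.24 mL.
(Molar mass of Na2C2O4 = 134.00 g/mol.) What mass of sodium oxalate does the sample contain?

5.002 g

2 MnO4^- + 5 C2O4^2- + 16 H^+ → 2 Mn^2+ + 10 CO2 + 8 H2O
n(KMnO4) per titration = 0.03424 × 0.04361 = 1.493 × 10^-3 mol
From the 5:2 ratio, n(Na2C2O4) in each aliquot = 5/2 × 1.493 × 10^-3 = 3.733 × 10^-3 mol
n(Na2C2O4) in the whole flask = 3.733 × 10^-3 × 250.0/25.00 = 0.03733 mol
mass of Na2C2O4 = 0.03733 × 134.00 = 5.002 g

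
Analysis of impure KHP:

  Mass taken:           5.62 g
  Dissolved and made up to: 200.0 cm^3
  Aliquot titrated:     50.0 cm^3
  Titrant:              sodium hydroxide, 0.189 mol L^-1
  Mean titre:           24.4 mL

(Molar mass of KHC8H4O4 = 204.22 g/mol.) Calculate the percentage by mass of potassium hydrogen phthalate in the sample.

KHC8H4O4 + NaOH → KNaC8H4O4 + H2O
n(NaOH) per titration = 0.0244 × 0.189 = 4.61 × 10^-3 mol
n(KHC8H4O4) in each aliquot = 4.61 × 10^-3 mol (1:1 ratio)
n(KHC8H4O4) in the whole flask = 4.61 × 10^-3 × 200.0/50.0 = 0.0184 mol
mass of KHC8H4O4 = 0.0184 × 204.22 = 3.77 g
% KHC8H4O4 = 3.77 / 5.62 × 100 = 67.0 %

67.0 %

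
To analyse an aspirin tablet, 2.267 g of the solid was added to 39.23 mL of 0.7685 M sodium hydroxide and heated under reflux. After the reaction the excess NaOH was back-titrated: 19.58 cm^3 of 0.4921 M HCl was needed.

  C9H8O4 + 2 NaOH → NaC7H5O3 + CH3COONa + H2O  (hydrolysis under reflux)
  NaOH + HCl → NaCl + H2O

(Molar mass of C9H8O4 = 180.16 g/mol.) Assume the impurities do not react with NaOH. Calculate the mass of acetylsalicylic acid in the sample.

1.848 g

n(NaOH) added = 0.03923 × 0.7685 = 0.03015 mol
n(HCl) used in back-titration = 0.01958 × 0.4921 = 9.635 × 10^-3 mol
n(NaOH) left over = 9.635 × 10^-3 mol (1:1 ratio)
n(NaOH) consumed by analyte = 0.03015 − 9.635 × 10^-3 = 0.02051 mol
From the 1:2 ratio, n(C9H8O4) = 1/2 × 0.02051 = 0.01026 mol
mass of C9H8O4 = 0.01026 × 180.16 = 1.848 g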